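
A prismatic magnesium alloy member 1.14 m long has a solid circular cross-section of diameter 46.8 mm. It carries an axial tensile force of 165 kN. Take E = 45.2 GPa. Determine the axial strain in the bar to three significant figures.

A = 1720 mm².
σ = N/A = 95.92 MPa; ε = σ/E = 95.92/45200 = 2.122e-03.

0.00212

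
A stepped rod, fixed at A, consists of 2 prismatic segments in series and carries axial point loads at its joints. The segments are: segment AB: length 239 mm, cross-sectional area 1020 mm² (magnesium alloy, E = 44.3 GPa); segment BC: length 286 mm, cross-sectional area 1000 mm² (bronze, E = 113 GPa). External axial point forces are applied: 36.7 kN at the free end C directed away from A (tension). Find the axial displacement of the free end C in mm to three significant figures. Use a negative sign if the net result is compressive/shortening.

Internal axial forces (sectioning from the free end, tension +): N_BC = 36.7 kN, N_AB = 36.7 kN.
δ_AB = 36700·239/(1020·44300) = 0.1941 mm
δ_BC = 36700·286/(1000·113000) = 0.09289 mm
δ = Σδ_i = 0.287 mm.

0.287 mm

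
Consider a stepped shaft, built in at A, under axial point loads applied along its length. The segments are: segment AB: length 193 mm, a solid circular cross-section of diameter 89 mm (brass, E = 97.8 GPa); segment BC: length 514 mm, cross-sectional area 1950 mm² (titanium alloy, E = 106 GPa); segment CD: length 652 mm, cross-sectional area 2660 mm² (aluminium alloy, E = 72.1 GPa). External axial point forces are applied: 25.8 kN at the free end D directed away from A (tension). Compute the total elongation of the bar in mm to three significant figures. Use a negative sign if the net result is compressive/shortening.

Internal axial forces (sectioning from the free end, tension +): N_CD = 25.8 kN, N_BC = 25.8 kN, N_AB = 25.8 kN.
A_AB = 6221 mm².
δ_AB = 25800·193/(6221·97800) = 0.008184 mm
δ_BC = 25800·514/(1950·106000) = 0.06416 mm
δ_CD = 25800·652/(2660·72100) = 0.08771 mm
δ = Σδ_i = 0.1601 mm.

0.160 mm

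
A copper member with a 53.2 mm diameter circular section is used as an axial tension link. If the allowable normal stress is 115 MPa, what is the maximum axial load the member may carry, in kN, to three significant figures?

A = 2223 mm².
P_max = σ_allow · A = 115 · 2223 = 255600 N = 255.6 kN.

256 kN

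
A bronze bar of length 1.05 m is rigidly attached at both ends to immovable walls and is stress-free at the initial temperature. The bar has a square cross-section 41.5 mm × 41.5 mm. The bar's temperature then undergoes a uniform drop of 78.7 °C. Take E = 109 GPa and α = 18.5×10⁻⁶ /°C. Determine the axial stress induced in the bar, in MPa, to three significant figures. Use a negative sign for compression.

Free thermal expansion αLΔT = 18.5e-6 · 1050 · -78.7 = -1.529 mm.
The walls impose strain ε = −(-1.529)/1050 = 1.4559e-03; σ = Eε = 109000 · 1.4559e-03 = 158.7 MPa.

159 MPa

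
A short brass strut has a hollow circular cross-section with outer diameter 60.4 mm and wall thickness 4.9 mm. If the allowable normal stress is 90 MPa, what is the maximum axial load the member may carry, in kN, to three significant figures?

A = 854.4 mm².
P_max = σ_allow · A = 90 · 854.4 = 76890 N = 76.89 kN.

76.9 kN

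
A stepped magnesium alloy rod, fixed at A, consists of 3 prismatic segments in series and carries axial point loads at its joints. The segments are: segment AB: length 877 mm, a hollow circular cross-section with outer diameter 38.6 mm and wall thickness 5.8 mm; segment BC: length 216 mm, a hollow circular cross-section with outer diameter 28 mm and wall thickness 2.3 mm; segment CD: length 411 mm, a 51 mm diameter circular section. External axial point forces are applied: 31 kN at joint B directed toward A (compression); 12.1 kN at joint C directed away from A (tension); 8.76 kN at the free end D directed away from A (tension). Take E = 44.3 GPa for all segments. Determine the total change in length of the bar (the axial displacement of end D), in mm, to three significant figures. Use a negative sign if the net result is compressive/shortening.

0.252 mm

Internal axial forces (sectioning from the free end, tension +): N_CD = 8.76 kN, N_BC = 20.86 kN, N_AB = -10.14 kN.
A_AB = 597.7 mm².
A_BC = 185.7 mm².
A_CD = 2043 mm².
δ_AB = -10140·877/(597.7·44300) = -0.3359 mm
δ_BC = 20860·216/(185.7·44300) = 0.5477 mm
δ_CD = 8760·411/(2043·44300) = 0.03978 mm
δ = Σδ_i = 0.2516 mm.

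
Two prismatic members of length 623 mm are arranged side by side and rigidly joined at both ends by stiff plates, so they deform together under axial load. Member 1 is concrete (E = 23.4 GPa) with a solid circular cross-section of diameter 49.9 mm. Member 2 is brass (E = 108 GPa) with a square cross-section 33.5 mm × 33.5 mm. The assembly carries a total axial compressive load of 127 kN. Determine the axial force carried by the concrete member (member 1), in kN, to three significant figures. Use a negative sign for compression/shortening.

-34.8 kN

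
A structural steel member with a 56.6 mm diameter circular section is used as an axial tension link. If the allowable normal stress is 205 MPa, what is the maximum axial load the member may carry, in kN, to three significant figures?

A = 2516 mm².
P_max = σ_allow · A = 205 · 2516 = 515800 N = 515.8 kN.

516 kN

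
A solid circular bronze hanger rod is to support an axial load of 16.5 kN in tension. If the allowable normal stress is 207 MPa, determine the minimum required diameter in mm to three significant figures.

10.1 mm

Required area A ≥ P/σ_allow = 16500/207 = 79.71 mm².
For a solid circular section, d ≥ √(4A/π) = 10.07 mm.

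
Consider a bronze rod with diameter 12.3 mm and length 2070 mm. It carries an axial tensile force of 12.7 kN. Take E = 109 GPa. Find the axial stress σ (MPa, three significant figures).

A = 118.8 mm².
σ = N/A = 12700/118.8 = 106.9 MPa.

107 MPa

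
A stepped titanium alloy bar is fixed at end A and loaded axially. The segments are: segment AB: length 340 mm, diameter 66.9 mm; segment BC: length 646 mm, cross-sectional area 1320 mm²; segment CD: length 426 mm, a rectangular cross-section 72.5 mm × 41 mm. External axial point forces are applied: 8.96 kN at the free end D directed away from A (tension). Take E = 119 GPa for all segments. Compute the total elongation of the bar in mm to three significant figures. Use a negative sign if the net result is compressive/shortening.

0.0549 mm

Internal axial forces (sectioning from the free end, tension +): N_CD = 8.96 kN, N_BC = 8.96 kN, N_AB = 8.96 kN.
A_AB = 3515 mm².
A_CD = 2972 mm².
δ_AB = 8960·340/(3515·119000) = 0.007283 mm
δ_BC = 8960·646/(1320·119000) = 0.03685 mm
δ_CD = 8960·426/(2972·119000) = 0.01079 mm
δ = Σδ_i = 0.05492 mm.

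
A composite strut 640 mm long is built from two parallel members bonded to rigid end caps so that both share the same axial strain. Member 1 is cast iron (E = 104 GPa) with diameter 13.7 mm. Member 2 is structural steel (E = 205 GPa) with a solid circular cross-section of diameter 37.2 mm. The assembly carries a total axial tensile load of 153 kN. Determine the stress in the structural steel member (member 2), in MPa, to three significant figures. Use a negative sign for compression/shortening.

132 MPa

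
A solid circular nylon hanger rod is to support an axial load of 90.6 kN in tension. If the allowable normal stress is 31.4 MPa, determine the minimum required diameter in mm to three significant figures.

60.6 mm

Required area A ≥ P/σ_allow = 90600/31.4 = 2885 mm².
For a solid circular section, d ≥ √(4A/π) = 60.61 mm.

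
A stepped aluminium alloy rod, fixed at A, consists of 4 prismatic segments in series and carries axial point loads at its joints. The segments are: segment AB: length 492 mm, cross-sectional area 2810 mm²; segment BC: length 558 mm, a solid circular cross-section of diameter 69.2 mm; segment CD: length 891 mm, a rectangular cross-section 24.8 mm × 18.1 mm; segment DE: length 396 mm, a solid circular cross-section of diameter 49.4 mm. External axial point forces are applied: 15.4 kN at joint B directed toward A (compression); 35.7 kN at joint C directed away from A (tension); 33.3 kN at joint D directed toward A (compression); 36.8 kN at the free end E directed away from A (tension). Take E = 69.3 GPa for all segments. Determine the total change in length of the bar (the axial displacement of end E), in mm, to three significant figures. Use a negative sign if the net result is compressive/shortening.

0.354 mm

Internal axial forces (sectioning from the free end, tension +): N_DE = 36.8 kN, N_CD = 3.5 kN, N_BC = 39.2 kN, N_AB = 23.8 kN.
A_BC = 3761 mm².
A_CD = 448.9 mm².
A_DE = 1917 mm².
δ_AB = 23800·492/(2810·69300) = 0.06013 mm
δ_BC = 39200·558/(3761·69300) = 0.08392 mm
δ_CD = 3500·891/(448.9·69300) = 0.1002 mm
δ_DE = 36800·396/(1917·69300) = 0.1097 mm
δ = Σδ_i = 0.354 mm.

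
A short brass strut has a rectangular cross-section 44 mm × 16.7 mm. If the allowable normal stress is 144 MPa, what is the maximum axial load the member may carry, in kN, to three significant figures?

106 kN

A = 734.8 mm².
P_max = σ_allow · A = 144 · 734.8 = 105800 N = 105.8 kN.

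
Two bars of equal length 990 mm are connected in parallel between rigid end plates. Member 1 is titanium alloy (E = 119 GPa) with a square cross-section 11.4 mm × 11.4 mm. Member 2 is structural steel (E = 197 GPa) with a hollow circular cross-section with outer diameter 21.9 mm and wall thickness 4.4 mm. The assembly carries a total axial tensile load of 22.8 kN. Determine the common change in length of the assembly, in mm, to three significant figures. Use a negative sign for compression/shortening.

0.358 mm

A_1 = 130 mm².
A_2 = 241.9 mm².
Equal strain + equilibrium ⇒ each member carries load in proportion to AE: A₁E₁ = 15470000 N, A₂E₂ = 47650000 N, ΣAE = 63120000 N.
δ = PL/ΣAE = 22800·990/63120000 = 0.3576 mm.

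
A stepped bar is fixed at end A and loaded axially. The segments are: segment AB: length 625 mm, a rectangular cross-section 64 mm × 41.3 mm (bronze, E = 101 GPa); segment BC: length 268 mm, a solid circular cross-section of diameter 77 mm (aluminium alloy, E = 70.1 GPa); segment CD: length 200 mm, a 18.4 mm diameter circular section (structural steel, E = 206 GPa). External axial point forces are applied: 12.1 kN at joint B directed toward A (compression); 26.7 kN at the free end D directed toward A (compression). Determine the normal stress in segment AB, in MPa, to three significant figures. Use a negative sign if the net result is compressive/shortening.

-14.7 MPa

Internal axial forces (sectioning from the free end, tension +): N_CD = -26.7 kN, N_BC = -26.7 kN, N_AB = -38.8 kN.
A_AB = 2643 mm².
σ_AB = N_AB/A_AB = -38800/2643 = -14.68 MPa.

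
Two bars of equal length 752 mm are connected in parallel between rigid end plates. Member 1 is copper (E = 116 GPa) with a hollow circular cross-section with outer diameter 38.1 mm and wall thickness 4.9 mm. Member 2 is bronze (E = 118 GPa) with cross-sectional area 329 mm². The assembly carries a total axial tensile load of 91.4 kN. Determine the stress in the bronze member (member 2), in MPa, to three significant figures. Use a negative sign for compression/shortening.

110 MPa

A_1 = 511.1 mm².
Equal strain + equilibrium ⇒ each member carries load in proportion to AE: A₁E₁ = 59280000 N, A₂E₂ = 38820000 N, ΣAE = 98110000 N.
σ₂ = P·E₂/ΣAE = 91400·118000/98110000 = 109.9 MPa.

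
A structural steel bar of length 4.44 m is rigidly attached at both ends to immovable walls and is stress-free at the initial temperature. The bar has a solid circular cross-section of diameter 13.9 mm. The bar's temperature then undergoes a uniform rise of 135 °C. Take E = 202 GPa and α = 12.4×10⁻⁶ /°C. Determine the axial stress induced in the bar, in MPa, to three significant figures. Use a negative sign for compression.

-338 MPa

Free thermal expansion αLΔT = 12.4e-6 · 4440 · 135 = 7.433 mm.
The walls impose strain ε = −(7.433)/4440 = -1.6740e-03; σ = Eε = 202000 · -1.6740e-03 = -338.1 MPa.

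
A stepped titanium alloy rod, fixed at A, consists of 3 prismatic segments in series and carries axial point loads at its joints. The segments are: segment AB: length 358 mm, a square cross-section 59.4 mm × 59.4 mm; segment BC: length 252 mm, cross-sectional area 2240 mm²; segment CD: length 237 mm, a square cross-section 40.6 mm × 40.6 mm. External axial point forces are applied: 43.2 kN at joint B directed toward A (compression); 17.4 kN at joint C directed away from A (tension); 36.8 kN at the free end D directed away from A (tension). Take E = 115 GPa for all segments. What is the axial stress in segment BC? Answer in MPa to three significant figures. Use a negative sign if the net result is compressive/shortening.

Internal axial forces (sectioning from the free end, tension +): N_CD = 36.8 kN, N_BC = 54.2 kN, N_AB = 11 kN.
σ_BC = N_BC/A_BC = 54200/2240 = 24.2 MPa.

24.2 MPa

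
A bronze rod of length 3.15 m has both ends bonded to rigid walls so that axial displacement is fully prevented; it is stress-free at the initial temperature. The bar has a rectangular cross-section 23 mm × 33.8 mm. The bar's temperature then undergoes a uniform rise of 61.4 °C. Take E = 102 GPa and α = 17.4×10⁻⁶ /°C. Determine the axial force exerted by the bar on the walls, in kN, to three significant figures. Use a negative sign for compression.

Free thermal expansion αLΔT = 17.4e-6 · 3150 · 61.4 = 3.365 mm.
The walls impose strain ε = −(3.365)/3150 = -1.0684e-03; σ = Eε = 102000 · -1.0684e-03 = -109 MPa.
Wall reaction R = σ·A = -109·777.4 = -84720 N = -84.72 kN.

-84.7 kN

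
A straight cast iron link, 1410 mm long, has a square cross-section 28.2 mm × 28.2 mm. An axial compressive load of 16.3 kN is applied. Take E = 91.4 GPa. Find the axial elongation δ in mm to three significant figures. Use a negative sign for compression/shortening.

A = 795.2 mm².
δ_mech = NL/(AE) = -16300·1410/(795.2·91400) = -0.3162 mm.

-0.316 mm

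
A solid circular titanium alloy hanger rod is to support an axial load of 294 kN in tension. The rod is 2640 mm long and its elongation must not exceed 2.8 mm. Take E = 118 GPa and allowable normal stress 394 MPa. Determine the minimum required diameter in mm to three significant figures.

54.7 mm

Required area A ≥ P/σ_allow = 294000/394 = 746.2 mm².
For a solid circular section, d ≥ √(4A/π) = 30.82 mm.
Elongation limit: A ≥ PL/(Eδ_allow) = 294000·2640/(118000·2.8) = 2349 mm² ⇒ d ≥ 54.69 mm.
The elongation limit governs.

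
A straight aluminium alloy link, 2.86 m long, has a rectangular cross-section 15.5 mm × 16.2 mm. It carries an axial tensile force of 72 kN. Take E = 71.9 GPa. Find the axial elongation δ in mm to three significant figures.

11.4 mm

A = 251.1 mm².
δ_mech = NL/(AE) = 72000·2860/(251.1·71900) = 11.41 mm.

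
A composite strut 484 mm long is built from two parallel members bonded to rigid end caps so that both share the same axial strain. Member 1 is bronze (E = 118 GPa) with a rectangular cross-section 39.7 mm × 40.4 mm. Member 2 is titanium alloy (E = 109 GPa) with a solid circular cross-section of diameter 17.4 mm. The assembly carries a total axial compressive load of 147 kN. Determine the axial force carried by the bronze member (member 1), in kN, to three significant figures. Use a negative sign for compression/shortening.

A_1 = 1604 mm².
A_2 = 237.8 mm².
Equal strain + equilibrium ⇒ each member carries load in proportion to AE: A₁E₁ = 189300000 N, A₂E₂ = 25920000 N, ΣAE = 215200000 N.
F₁ = P·A₁E₁/ΣAE = -147000·189300000/215200000 = -129300 N.

-129 kN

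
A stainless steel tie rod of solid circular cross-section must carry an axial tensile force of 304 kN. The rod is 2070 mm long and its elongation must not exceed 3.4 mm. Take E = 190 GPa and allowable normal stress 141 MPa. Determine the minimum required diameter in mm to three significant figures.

52.4 mm

Required area A ≥ P/σ_allow = 304000/141 = 2156 mm².
For a solid circular section, d ≥ √(4A/π) = 52.39 mm.
Elongation limit: A ≥ PL/(Eδ_allow) = 304000·2070/(190000·3.4) = 974.1 mm² ⇒ d ≥ 35.22 mm.
The stress limit governs.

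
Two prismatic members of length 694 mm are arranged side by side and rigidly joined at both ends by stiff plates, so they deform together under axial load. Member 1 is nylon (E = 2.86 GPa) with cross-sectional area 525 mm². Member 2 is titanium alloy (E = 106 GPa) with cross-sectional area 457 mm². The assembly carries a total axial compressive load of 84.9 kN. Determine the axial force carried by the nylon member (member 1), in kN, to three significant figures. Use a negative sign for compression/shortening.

Equal strain + equilibrium ⇒ each member carries load in proportion to AE: A₁E₁ = 1502000 N, A₂E₂ = 48440000 N, ΣAE = 49940000 N.
F₁ = P·A₁E₁/ΣAE = -84900·1502000/49940000 = -2552 N.

-2.55 kN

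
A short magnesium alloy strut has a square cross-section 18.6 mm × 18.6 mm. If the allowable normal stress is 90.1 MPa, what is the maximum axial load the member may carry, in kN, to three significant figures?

A = 346 mm².
P_max = σ_allow · A = 90.1 · 346 = 31170 N = 31.17 kN.

31.2 kN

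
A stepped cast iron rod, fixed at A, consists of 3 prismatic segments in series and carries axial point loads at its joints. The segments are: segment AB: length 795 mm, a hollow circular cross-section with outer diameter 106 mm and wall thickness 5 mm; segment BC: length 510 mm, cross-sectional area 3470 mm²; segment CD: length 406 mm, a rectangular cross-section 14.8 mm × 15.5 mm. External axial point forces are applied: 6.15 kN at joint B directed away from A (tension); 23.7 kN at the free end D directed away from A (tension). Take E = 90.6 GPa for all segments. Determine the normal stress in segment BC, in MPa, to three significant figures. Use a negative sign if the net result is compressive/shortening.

6.83 MPa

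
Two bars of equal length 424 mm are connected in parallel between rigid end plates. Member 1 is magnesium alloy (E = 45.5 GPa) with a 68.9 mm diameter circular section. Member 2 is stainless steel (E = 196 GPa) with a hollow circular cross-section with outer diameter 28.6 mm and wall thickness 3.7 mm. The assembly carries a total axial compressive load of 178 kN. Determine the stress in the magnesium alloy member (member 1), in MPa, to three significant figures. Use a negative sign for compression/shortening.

A_1 = 3728 mm².
A_2 = 289.4 mm².
Equal strain + equilibrium ⇒ each member carries load in proportion to AE: A₁E₁ = 169600000 N, A₂E₂ = 56730000 N, ΣAE = 226400000 N.
σ₁ = P·E₁/ΣAE = -178000·45500/226400000 = -35.78 MPa.

-35.8 MPa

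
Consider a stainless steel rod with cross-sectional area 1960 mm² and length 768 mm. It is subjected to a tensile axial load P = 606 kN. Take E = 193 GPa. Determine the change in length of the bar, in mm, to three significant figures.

1.23 mm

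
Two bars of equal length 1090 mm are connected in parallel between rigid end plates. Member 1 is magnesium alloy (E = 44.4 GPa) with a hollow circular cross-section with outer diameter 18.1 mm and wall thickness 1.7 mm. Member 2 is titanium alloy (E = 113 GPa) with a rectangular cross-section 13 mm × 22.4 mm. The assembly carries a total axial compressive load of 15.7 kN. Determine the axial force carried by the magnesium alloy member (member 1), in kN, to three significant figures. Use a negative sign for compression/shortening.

-1.66 kN

A_1 = 87.59 mm².
A_2 = 291.2 mm².
Equal strain + equilibrium ⇒ each member carries load in proportion to AE: A₁E₁ = 3889000 N, A₂E₂ = 32910000 N, ΣAE = 36790000 N.
F₁ = P·A₁E₁/ΣAE = -15700·3889000/36790000 = -1659 N.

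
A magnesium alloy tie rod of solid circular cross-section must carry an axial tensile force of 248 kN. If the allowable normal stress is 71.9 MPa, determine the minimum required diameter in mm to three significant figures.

66.3 mm

Required area A ≥ P/σ_allow = 248000/71.9 = 3449 mm².
For a solid circular section, d ≥ √(4A/π) = 66.27 mm.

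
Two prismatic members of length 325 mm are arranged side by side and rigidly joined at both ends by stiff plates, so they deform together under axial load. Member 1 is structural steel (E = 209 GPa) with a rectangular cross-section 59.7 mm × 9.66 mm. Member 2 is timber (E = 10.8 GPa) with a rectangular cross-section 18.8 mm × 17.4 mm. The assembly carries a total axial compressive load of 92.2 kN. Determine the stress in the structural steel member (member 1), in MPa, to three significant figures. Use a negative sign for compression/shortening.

-155 MPa

A_1 = 576.7 mm².
A_2 = 327.1 mm².
Equal strain + equilibrium ⇒ each member carries load in proportion to AE: A₁E₁ = 120500000 N, A₂E₂ = 3533000 N, ΣAE = 124100000 N.
σ₁ = P·E₁/ΣAE = -92200·209000/124100000 = -155.3 MPa.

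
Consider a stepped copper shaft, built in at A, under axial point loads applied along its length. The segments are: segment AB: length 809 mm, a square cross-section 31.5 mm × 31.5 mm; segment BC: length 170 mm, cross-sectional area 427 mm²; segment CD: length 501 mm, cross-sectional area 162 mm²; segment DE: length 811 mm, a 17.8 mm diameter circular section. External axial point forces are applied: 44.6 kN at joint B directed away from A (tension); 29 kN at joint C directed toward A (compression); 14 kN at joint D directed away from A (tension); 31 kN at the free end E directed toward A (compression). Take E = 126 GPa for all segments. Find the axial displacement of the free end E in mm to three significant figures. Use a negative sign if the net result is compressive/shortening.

-1.37 mm

Internal axial forces (sectioning from the free end, tension +): N_DE = -31 kN, N_CD = -17 kN, N_BC = -46 kN, N_AB = -1.4 kN.
A_AB = 992.2 mm².
A_DE = 248.8 mm².
δ_AB = -1400·809/(992.2·126000) = -0.009059 mm
δ_BC = -46000·170/(427·126000) = -0.1453 mm
δ_CD = -17000·501/(162·126000) = -0.4173 mm
δ_DE = -31000·811/(248.8·126000) = -0.8018 mm
δ = Σδ_i = -1.373 mm.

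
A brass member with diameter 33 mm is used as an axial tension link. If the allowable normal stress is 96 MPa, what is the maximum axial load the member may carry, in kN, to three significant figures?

82.1 kN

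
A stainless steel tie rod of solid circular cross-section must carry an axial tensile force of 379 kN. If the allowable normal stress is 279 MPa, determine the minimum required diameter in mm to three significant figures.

Required area A ≥ P/σ_allow = 379000/279 = 1358 mm².
For a solid circular section, d ≥ √(4A/π) = 41.59 mm.

41.6 mm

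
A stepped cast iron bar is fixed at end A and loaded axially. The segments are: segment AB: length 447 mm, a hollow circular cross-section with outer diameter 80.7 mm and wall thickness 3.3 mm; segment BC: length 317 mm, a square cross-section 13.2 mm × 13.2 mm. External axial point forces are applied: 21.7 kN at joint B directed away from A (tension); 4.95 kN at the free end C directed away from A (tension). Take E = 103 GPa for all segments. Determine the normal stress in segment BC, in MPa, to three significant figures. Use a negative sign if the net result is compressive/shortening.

Internal axial forces (sectioning from the free end, tension +): N_BC = 4.95 kN, N_AB = 26.65 kN.
A_BC = 174.2 mm².
σ_BC = N_BC/A_BC = 4950/174.2 = 28.41 MPa.

28.4 MPa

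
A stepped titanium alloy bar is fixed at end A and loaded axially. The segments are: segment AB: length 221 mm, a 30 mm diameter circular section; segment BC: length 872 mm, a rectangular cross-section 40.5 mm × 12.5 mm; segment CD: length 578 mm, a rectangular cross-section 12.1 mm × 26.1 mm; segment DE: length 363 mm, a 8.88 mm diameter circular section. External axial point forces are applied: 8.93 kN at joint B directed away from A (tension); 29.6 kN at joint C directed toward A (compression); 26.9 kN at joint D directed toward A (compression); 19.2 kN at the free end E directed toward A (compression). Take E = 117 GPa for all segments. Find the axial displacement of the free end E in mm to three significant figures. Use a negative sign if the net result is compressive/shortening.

Internal axial forces (sectioning from the free end, tension +): N_DE = -19.2 kN, N_CD = -46.1 kN, N_BC = -75.7 kN, N_AB = -66.77 kN.
A_AB = 706.9 mm².
A_BC = 506.2 mm².
A_CD = 315.8 mm².
A_DE = 61.93 mm².
δ_AB = -66770·221/(706.9·117000) = -0.1784 mm
δ_BC = -75700·872/(506.2·117000) = -1.114 mm
δ_CD = -46100·578/(315.8·117000) = -0.7211 mm
δ_DE = -19200·363/(61.93·117000) = -0.9618 mm
δ = Σδ_i = -2.976 mm.

-2.98 mm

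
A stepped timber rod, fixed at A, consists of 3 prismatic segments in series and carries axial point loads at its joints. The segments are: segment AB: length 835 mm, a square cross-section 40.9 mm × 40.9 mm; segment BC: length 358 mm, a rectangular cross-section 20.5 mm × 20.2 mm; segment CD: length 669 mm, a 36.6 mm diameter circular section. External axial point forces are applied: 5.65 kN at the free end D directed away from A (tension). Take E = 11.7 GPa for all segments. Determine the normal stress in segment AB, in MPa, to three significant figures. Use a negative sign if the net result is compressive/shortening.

3.38 MPa

Internal axial forces (sectioning from the free end, tension +): N_CD = 5.65 kN, N_BC = 5.65 kN, N_AB = 5.65 kN.
A_AB = 1673 mm².
σ_AB = N_AB/A_AB = 5650/1673 = 3.378 MPa.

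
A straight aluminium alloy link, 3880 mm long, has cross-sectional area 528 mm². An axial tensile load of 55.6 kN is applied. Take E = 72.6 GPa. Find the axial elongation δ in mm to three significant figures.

δ_mech = NL/(AE) = 55600·3880/(528·72600) = 5.628 mm.

5.63 mm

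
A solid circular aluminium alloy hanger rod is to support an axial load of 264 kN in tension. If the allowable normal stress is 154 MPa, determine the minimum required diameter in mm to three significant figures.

Required area A ≥ P/σ_allow = 264000/154 = 1714 mm².
For a solid circular section, d ≥ √(4A/π) = 46.72 mm.

46.7 mm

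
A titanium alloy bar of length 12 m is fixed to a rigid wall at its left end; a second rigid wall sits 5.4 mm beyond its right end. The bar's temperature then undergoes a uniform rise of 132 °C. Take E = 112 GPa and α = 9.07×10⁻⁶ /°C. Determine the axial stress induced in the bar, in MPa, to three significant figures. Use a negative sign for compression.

-83.7 MPa

Free thermal expansion αLΔT = 9.07e-6 · 12000 · 132 = 14.37 mm.
The walls engage after the gap closes; constrained expansion = 14.37 − 5.4 = 8.967 mm.
The walls impose strain ε = −(8.967)/12000 = -7.4724e-04; σ = Eε = 112000 · -7.4724e-04 = -83.69 MPa.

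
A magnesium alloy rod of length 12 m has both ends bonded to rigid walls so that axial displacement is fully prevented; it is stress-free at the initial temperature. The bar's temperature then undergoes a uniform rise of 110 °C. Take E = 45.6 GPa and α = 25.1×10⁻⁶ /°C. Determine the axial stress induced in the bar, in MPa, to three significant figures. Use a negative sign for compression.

-126 MPa

Free thermal expansion αLΔT = 25.1e-6 · 12000 · 110 = 33.13 mm.
The walls impose strain ε = −(33.13)/12000 = -2.7610e-03; σ = Eε = 45600 · -2.7610e-03 = -125.9 MPa.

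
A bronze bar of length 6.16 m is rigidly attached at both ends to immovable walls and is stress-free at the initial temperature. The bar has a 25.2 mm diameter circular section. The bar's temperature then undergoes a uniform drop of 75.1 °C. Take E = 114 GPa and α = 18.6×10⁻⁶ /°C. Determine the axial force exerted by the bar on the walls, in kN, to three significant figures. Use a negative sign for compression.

79.4 kN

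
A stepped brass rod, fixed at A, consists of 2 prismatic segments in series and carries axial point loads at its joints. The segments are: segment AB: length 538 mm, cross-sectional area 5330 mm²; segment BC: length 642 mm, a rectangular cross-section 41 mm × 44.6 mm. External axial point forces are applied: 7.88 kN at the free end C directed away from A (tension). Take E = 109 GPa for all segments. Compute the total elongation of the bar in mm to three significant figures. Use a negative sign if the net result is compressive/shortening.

0.0327 mm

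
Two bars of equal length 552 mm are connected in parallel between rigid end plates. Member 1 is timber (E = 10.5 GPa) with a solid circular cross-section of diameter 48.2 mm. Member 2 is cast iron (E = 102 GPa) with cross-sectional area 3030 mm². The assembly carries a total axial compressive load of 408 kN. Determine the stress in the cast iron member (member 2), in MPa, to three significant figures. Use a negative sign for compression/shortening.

A_1 = 1825 mm².
Equal strain + equilibrium ⇒ each member carries load in proportion to AE: A₁E₁ = 19160000 N, A₂E₂ = 309100000 N, ΣAE = 328200000 N.
σ₂ = P·E₂/ΣAE = -408000·102000/328200000 = -126.8 MPa.

-127 MPa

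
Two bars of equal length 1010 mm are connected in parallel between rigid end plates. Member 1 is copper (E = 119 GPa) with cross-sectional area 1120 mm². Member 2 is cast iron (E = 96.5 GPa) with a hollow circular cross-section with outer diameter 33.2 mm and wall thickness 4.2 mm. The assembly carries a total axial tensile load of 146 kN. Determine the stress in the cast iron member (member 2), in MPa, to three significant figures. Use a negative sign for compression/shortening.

A_2 = 382.6 mm².
Equal strain + equilibrium ⇒ each member carries load in proportion to AE: A₁E₁ = 133300000 N, A₂E₂ = 36930000 N, ΣAE = 170200000 N.
σ₂ = P·E₂/ΣAE = 146000·96500/170200000 = 82.78 MPa.

82.8 MPa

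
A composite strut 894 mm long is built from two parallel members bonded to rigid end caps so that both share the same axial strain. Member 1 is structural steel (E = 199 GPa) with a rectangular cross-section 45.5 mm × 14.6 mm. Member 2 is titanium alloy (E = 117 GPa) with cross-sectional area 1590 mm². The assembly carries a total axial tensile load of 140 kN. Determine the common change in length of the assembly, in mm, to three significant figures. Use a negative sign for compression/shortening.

0.393 mm

A_1 = 664.3 mm².
Equal strain + equilibrium ⇒ each member carries load in proportion to AE: A₁E₁ = 132200000 N, A₂E₂ = 186000000 N, ΣAE = 318200000 N.
δ = PL/ΣAE = 140000·894/318200000 = 0.3933 mm.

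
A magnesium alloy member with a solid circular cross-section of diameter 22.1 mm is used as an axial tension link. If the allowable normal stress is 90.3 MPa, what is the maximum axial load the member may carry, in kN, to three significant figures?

34.6 kN

A = 383.6 mm².
P_max = σ_allow · A = 90.3 · 383.6 = 34640 N = 34.64 kN.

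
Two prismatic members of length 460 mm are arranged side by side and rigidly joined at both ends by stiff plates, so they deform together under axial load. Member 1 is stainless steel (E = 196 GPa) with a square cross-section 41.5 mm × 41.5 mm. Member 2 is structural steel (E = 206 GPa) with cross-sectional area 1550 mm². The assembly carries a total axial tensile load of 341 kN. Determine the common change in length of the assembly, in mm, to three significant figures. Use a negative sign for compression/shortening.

A_1 = 1722 mm².
Equal strain + equilibrium ⇒ each member carries load in proportion to AE: A₁E₁ = 337600000 N, A₂E₂ = 319300000 N, ΣAE = 656900000 N.
δ = PL/ΣAE = 341000·460/656900000 = 0.2388 mm.

0.239 mm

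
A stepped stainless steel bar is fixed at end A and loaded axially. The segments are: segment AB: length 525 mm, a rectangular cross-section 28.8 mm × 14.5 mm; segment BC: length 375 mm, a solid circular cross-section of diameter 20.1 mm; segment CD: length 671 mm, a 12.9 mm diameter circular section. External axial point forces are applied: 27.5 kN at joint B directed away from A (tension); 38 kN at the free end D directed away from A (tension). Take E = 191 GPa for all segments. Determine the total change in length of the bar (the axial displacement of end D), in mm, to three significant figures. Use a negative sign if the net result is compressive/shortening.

1.69 mm

Internal axial forces (sectioning from the free end, tension +): N_CD = 38 kN, N_BC = 38 kN, N_AB = 65.5 kN.
A_AB = 417.6 mm².
A_BC = 317.3 mm².
A_CD = 130.7 mm².
δ_AB = 65500·525/(417.6·191000) = 0.4311 mm
δ_BC = 38000·375/(317.3·191000) = 0.2351 mm
δ_CD = 38000·671/(130.7·191000) = 1.021 mm
δ = Σδ_i = 1.688 mm.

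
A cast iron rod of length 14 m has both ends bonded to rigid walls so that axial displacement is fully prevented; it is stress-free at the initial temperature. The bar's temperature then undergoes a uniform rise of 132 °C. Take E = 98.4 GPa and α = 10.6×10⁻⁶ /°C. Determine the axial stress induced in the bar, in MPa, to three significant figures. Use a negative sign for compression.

-138 MPa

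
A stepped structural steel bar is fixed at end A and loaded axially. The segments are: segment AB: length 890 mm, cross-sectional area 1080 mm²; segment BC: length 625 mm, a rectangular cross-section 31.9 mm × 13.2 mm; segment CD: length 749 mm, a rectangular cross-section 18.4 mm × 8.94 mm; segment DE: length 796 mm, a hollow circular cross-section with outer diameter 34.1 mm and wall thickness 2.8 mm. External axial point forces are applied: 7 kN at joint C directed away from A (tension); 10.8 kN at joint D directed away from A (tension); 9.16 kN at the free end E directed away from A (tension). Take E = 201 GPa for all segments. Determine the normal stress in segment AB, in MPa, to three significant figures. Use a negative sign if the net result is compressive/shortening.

25.0 MPa

Internal axial forces (sectioning from the free end, tension +): N_DE = 9.16 kN, N_CD = 19.96 kN, N_BC = 26.96 kN, N_AB = 26.96 kN.
σ_AB = N_AB/A_AB = 26960/1080 = 24.96 MPa.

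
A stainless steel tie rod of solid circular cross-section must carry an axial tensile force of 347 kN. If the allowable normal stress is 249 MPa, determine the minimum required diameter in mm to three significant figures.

Required area A ≥ P/σ_allow = 347000/249 = 1394 mm².
For a solid circular section, d ≥ √(4A/π) = 42.12 mm.

42.1 mm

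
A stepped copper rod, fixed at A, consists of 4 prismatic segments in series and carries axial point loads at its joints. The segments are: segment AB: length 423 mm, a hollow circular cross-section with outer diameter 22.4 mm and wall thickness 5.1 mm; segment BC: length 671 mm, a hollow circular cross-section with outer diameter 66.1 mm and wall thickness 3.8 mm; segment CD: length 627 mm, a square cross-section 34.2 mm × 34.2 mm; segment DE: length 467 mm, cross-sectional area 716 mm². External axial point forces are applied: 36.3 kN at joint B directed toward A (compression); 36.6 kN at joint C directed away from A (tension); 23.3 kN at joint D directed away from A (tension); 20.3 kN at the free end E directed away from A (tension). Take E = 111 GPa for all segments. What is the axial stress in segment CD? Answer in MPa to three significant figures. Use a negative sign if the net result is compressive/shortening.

Internal axial forces (sectioning from the free end, tension +): N_DE = 20.3 kN, N_CD = 43.6 kN, N_BC = 80.2 kN, N_AB = 43.9 kN.
A_CD = 1170 mm².
σ_CD = N_CD/A_CD = 43600/1170 = 37.28 MPa.

37.3 MPa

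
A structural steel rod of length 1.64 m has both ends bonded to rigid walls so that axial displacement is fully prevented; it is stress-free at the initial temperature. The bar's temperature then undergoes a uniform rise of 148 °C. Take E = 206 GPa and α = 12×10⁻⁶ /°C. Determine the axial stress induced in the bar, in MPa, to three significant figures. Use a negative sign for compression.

-366 MPa

Free thermal expansion αLΔT = 12e-6 · 1640 · 148 = 2.913 mm.
The walls impose strain ε = −(2.913)/1640 = -1.7760e-03; σ = Eε = 206000 · -1.7760e-03 = -365.9 MPa.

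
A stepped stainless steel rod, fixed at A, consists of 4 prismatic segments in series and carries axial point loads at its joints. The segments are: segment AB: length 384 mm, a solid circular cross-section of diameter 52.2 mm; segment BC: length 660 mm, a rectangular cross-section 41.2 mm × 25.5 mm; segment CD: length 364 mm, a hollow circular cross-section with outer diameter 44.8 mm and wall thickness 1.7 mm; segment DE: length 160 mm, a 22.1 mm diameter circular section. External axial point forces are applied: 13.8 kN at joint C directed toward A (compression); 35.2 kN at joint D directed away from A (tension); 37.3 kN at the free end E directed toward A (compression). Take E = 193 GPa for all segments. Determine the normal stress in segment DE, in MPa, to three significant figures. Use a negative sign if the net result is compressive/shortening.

-97.2 MPa

Internal axial forces (sectioning from the free end, tension +): N_DE = -37.3 kN, N_CD = -2.1 kN, N_BC = -15.9 kN, N_AB = -15.9 kN.
A_DE = 383.6 mm².
σ_DE = N_DE/A_DE = -37300/383.6 = -97.24 MPa.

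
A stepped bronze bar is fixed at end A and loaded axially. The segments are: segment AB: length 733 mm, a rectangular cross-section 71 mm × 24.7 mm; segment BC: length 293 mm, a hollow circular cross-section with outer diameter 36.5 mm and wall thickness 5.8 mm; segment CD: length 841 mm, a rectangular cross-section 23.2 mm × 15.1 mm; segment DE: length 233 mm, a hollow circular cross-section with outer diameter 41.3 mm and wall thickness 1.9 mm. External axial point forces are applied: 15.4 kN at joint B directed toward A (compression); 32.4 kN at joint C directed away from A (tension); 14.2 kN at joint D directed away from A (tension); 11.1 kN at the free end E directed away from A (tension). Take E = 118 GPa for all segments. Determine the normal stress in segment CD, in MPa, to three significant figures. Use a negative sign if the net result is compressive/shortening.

Internal axial forces (sectioning from the free end, tension +): N_DE = 11.1 kN, N_CD = 25.3 kN, N_BC = 57.7 kN, N_AB = 42.3 kN.
A_CD = 350.3 mm².
σ_CD = N_CD/A_CD = 25300/350.3 = 72.22 MPa.

72.2 MPa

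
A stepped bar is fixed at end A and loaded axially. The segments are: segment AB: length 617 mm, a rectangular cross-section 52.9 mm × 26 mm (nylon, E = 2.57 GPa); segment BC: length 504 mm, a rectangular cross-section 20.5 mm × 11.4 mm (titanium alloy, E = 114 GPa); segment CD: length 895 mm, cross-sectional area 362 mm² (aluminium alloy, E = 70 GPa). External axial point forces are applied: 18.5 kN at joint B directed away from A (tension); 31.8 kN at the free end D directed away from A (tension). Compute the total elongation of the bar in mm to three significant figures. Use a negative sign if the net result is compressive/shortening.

Internal axial forces (sectioning from the free end, tension +): N_CD = 31.8 kN, N_BC = 31.8 kN, N_AB = 50.3 kN.
A_AB = 1375 mm².
A_BC = 233.7 mm².
δ_AB = 50300·617/(1375·2570) = 8.78 mm
δ_BC = 31800·504/(233.7·114000) = 0.6016 mm
δ_CD = 31800·895/(362·70000) = 1.123 mm
δ = Σδ_i = 10.5 mm.

10.5 mm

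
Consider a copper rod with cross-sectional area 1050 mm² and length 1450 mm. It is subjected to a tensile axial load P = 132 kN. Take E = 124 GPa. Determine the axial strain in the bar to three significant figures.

0.00101

σ = N/A = 125.7 MPa; ε = σ/E = 125.7/124000 = 1.014e-03.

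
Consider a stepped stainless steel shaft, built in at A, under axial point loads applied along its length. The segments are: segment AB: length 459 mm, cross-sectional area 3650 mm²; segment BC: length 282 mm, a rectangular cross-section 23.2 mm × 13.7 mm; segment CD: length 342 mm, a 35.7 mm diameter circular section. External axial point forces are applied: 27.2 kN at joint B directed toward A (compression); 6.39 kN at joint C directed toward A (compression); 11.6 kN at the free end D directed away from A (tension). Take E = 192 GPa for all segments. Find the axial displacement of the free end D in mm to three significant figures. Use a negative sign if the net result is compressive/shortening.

0.0303 mm

Internal axial forces (sectioning from the free end, tension +): N_CD = 11.6 kN, N_BC = 5.21 kN, N_AB = -21.99 kN.
A_BC = 317.8 mm².
A_CD = 1001 mm².
δ_AB = -21990·459/(3650·192000) = -0.0144 mm
δ_BC = 5210·282/(317.8·192000) = 0.02408 mm
δ_CD = 11600·342/(1001·192000) = 0.02064 mm
δ = Σδ_i = 0.03032 mm.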